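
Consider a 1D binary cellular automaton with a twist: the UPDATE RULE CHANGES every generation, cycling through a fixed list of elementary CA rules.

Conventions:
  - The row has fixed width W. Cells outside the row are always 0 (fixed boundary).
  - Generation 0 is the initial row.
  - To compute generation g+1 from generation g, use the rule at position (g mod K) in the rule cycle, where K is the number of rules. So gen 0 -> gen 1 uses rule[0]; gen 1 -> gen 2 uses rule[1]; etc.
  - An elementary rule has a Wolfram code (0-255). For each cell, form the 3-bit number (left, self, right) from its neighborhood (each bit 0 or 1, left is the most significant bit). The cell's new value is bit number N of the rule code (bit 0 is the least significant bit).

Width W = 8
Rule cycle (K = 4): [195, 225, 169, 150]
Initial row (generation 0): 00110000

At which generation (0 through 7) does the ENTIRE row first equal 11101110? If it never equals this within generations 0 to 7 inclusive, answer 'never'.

Gen 0: 00110000
Gen 1 (rule 195): 11010111
Gen 2 (rule 225): 01101011
Gen 3 (rule 169): 01010110
Gen 4 (rule 150): 11010001
Gen 5 (rule 195): 01000110
Gen 6 (rule 225): 00010010
Gen 7 (rule 169): 11000000

Answer: never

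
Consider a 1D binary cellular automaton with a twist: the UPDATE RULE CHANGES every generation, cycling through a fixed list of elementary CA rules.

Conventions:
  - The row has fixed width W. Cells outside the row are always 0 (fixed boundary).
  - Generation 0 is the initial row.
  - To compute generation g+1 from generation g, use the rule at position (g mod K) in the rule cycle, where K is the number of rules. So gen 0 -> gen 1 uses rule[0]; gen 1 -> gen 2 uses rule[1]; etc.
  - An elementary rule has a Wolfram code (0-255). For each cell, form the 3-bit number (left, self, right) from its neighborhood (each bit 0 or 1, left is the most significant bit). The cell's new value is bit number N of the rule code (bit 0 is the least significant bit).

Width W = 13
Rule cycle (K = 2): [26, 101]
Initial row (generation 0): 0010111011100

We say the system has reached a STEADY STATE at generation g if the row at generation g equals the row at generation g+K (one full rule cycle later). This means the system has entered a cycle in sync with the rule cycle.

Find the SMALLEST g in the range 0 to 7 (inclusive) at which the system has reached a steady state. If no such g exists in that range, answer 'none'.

Gen 0: 0010111011100
Gen 1 (rule 26): 0100100010010
Gen 2 (rule 101): 0100101010010
Gen 3 (rule 26): 1011000001101
Gen 4 (rule 101): 1101011100111
Gen 5 (rule 26): 1000010011100
Gen 6 (rule 101): 1011010000101
Gen 7 (rule 26): 0010001001000
Gen 8 (rule 101): 1010101001011
Gen 9 (rule 26): 0000000110010

Answer: none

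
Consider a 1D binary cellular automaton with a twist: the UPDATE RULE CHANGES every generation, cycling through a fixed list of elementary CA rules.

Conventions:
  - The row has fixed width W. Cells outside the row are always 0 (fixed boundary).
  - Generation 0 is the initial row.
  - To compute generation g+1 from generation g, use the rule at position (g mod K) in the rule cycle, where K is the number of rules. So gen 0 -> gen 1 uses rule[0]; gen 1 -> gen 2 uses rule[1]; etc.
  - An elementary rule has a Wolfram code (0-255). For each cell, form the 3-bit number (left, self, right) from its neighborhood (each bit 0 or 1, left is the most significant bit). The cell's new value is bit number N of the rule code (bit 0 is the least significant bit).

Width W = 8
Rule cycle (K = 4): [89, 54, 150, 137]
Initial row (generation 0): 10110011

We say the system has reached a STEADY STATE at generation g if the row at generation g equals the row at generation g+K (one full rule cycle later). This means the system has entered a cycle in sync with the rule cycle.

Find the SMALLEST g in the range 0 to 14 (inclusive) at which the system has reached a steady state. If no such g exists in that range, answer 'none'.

Gen 0: 10110011
Gen 1 (rule 89): 00111011
Gen 2 (rule 54): 01000100
Gen 3 (rule 150): 11101110
Gen 4 (rule 137): 11001100
Gen 5 (rule 89): 11101111
Gen 6 (rule 54): 00010000
Gen 7 (rule 150): 00111000
Gen 8 (rule 137): 10110011
Gen 9 (rule 89): 00111011
Gen 10 (rule 54): 01000100
Gen 11 (rule 150): 11101110
Gen 12 (rule 137): 11001100
Gen 13 (rule 89): 11101111
Gen 14 (rule 54): 00010000
Gen 15 (rule 150): 00111000
Gen 16 (rule 137): 10110011
Gen 17 (rule 89): 00111011
Gen 18 (rule 54): 01000100

Answer: none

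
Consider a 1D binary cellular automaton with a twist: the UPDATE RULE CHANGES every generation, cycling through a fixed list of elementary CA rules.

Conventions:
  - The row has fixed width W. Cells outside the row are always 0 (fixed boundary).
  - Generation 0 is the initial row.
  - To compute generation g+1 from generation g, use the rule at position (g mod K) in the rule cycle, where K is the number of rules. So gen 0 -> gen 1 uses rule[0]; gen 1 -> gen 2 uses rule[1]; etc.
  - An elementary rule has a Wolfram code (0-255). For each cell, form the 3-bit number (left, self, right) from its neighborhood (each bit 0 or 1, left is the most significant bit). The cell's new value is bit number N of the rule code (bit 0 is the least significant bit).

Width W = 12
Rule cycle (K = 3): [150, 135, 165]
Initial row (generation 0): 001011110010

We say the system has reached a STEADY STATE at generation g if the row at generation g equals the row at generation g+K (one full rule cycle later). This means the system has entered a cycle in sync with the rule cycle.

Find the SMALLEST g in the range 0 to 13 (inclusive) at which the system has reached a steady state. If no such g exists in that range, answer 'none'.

Gen 0: 001011110010
Gen 1 (rule 150): 011001101111
Gen 2 (rule 135): 100010000110
Gen 3 (rule 165): 101010110000
Gen 4 (rule 150): 101010001000
Gen 5 (rule 135): 101010111011
Gen 6 (rule 165): 111111010100
Gen 7 (rule 150): 011110010110
Gen 8 (rule 135): 101100110000
Gen 9 (rule 165): 110000000111
Gen 10 (rule 150): 001000001010
Gen 11 (rule 135): 111011111010
Gen 12 (rule 165): 010101110110
Gen 13 (rule 150): 110100100001
Gen 14 (rule 135): 000101101111
Gen 15 (rule 165): 110110010110
Gen 16 (rule 150): 000001110001

Answer: none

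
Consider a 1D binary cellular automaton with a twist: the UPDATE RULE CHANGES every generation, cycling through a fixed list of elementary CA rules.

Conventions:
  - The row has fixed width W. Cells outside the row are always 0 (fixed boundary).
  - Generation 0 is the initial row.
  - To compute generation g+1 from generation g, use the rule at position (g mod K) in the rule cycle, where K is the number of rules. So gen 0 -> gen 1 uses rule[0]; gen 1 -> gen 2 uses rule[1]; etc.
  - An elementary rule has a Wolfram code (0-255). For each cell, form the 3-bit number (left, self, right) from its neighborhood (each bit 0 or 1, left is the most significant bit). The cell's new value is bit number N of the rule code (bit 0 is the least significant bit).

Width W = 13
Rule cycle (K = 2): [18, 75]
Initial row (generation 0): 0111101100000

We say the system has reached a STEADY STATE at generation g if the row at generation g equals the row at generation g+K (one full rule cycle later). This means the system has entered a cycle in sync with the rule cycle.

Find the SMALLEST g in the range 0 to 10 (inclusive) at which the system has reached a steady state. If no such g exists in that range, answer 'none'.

Gen 0: 0111101100000
Gen 1 (rule 18): 1000000010000
Gen 2 (rule 75): 0011111100111
Gen 3 (rule 18): 0100000011000
Gen 4 (rule 75): 1001111111011
Gen 5 (rule 18): 0110000000000
Gen 6 (rule 75): 1110111111111
Gen 7 (rule 18): 0000000000000
Gen 8 (rule 75): 1111111111111
Gen 9 (rule 18): 0000000000000
Gen 10 (rule 75): 1111111111111
Gen 11 (rule 18): 0000000000000
Gen 12 (rule 75): 1111111111111

Answer: 7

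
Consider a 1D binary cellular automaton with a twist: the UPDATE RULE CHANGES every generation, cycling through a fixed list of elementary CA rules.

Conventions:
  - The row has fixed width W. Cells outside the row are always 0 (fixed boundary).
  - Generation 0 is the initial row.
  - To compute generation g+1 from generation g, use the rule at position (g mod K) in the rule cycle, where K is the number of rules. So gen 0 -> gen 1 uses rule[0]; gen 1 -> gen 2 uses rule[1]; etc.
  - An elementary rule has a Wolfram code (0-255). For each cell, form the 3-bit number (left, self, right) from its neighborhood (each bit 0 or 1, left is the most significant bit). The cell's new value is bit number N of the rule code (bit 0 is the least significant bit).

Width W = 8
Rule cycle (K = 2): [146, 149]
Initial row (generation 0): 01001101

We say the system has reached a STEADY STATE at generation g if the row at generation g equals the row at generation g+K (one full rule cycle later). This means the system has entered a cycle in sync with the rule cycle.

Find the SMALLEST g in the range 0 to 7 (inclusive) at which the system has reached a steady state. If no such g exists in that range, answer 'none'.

Answer: none

Derivation:
Gen 0: 01001101
Gen 1 (rule 146): 10110000
Gen 2 (rule 149): 10001111
Gen 3 (rule 146): 01010110
Gen 4 (rule 149): 01010001
Gen 5 (rule 146): 10001010
Gen 6 (rule 149): 11101011
Gen 7 (rule 146): 01000000
Gen 8 (rule 149): 01111111
Gen 9 (rule 146): 10111110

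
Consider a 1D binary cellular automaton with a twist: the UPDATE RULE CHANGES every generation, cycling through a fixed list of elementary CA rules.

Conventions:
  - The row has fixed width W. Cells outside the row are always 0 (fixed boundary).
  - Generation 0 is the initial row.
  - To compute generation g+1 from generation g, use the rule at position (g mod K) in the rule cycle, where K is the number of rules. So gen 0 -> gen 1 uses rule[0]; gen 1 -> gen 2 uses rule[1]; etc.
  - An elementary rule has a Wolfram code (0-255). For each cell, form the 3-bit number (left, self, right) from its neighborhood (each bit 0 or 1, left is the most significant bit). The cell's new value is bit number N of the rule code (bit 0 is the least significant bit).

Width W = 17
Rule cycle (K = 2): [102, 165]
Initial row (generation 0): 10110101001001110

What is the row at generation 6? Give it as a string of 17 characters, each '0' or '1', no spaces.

Answer: 00001001001101011

Derivation:
Gen 0: 10110101001001110
Gen 1 (rule 102): 11011111011010010
Gen 2 (rule 165): 00101110100110010
Gen 3 (rule 102): 01110011101010110
Gen 4 (rule 165): 00100001011111000
Gen 5 (rule 102): 01100011100001000
Gen 6 (rule 165): 00001001001101011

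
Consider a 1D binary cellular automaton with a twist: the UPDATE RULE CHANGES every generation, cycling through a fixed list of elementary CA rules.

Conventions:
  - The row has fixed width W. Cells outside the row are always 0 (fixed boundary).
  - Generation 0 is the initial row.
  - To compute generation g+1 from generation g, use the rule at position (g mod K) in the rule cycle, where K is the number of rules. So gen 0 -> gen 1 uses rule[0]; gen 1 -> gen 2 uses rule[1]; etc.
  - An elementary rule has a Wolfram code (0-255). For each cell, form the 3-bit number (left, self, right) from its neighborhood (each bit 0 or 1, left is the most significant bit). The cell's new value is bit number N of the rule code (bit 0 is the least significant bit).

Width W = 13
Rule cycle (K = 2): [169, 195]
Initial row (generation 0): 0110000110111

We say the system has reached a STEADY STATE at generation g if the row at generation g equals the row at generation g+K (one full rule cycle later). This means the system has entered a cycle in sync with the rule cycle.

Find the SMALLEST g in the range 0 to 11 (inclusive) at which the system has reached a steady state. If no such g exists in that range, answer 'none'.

Answer: none

Derivation:
Gen 0: 0110000110111
Gen 1 (rule 169): 0100110101110
Gen 2 (rule 195): 1001010000110
Gen 3 (rule 169): 0000100110100
Gen 4 (rule 195): 1111001010001
Gen 5 (rule 169): 1110000100100
Gen 6 (rule 195): 0110111001001
Gen 7 (rule 169): 0101110000000
Gen 8 (rule 195): 1000110111111
Gen 9 (rule 169): 0010101111110
Gen 10 (rule 195): 1100000111110
Gen 11 (rule 169): 1001110111100
Gen 12 (rule 195): 0010110011101
Gen 13 (rule 169): 1001100011010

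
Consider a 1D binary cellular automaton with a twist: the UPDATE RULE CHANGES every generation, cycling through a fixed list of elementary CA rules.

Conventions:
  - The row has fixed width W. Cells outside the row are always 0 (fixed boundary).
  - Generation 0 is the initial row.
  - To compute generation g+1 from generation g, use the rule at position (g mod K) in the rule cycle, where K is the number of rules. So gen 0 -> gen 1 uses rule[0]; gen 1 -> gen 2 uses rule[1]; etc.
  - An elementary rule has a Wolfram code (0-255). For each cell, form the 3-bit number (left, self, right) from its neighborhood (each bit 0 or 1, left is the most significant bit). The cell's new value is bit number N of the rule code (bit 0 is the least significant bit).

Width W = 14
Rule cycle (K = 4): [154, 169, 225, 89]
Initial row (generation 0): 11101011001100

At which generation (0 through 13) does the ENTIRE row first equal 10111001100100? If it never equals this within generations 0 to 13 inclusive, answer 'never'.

Answer: 6

Derivation:
Gen 0: 11101011001100
Gen 1 (rule 154): 11000010111010
Gen 2 (rule 169): 10011001110100
Gen 3 (rule 225): 00001000111001
Gen 4 (rule 89): 11100110101100
Gen 5 (rule 154): 11011100001010
Gen 6 (rule 169): 10111001100100
Gen 7 (rule 225): 01011000100001
Gen 8 (rule 89): 00011110011100
Gen 9 (rule 154): 00111101111010
Gen 10 (rule 169): 10111011110100
Gen 11 (rule 225): 01011101111001
Gen 12 (rule 89): 00010101001100
Gen 13 (rule 154): 00100000111010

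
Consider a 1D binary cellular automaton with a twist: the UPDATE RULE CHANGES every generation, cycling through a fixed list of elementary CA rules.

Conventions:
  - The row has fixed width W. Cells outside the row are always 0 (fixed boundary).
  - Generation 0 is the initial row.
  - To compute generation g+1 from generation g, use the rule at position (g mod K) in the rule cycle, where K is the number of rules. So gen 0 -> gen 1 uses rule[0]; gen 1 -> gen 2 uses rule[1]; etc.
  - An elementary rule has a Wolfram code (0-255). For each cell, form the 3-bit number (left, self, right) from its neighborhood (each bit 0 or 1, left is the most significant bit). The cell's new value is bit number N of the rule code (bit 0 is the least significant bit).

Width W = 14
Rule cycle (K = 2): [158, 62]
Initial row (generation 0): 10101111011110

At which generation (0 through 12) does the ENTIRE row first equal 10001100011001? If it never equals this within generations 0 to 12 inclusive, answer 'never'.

Gen 0: 10101111011110
Gen 1 (rule 158): 10101110011101
Gen 2 (rule 62): 11111001110011
Gen 3 (rule 158): 11110111101110
Gen 4 (rule 62): 10001100011001
Gen 5 (rule 158): 11011010110111
Gen 6 (rule 62): 10110111101100
Gen 7 (rule 158): 10100111001010
Gen 8 (rule 62): 11111100111111
Gen 9 (rule 158): 11111011111110
Gen 10 (rule 62): 10000110000001
Gen 11 (rule 158): 11001101000011
Gen 12 (rule 62): 10111011100110

Answer: 4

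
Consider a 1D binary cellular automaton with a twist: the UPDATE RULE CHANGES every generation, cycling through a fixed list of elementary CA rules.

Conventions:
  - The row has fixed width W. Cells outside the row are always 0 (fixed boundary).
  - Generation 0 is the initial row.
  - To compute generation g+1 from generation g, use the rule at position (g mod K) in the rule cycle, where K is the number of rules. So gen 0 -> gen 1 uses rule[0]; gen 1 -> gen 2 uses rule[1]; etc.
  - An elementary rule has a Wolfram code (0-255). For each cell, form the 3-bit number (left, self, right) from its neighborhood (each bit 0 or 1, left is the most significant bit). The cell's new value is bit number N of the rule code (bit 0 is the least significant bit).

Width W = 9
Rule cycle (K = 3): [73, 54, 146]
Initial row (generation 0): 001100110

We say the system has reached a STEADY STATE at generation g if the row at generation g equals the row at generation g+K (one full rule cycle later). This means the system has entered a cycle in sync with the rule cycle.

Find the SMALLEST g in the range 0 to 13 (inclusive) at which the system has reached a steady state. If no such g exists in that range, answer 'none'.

Gen 0: 001100110
Gen 1 (rule 73): 101100110
Gen 2 (rule 54): 110011001
Gen 3 (rule 146): 001100110
Gen 4 (rule 73): 101100110
Gen 5 (rule 54): 110011001
Gen 6 (rule 146): 001100110
Gen 7 (rule 73): 101100110
Gen 8 (rule 54): 110011001
Gen 9 (rule 146): 001100110
Gen 10 (rule 73): 101100110
Gen 11 (rule 54): 110011001
Gen 12 (rule 146): 001100110
Gen 13 (rule 73): 101100110
Gen 14 (rule 54): 110011001
Gen 15 (rule 146): 001100110
Gen 16 (rule 73): 101100110

Answer: 0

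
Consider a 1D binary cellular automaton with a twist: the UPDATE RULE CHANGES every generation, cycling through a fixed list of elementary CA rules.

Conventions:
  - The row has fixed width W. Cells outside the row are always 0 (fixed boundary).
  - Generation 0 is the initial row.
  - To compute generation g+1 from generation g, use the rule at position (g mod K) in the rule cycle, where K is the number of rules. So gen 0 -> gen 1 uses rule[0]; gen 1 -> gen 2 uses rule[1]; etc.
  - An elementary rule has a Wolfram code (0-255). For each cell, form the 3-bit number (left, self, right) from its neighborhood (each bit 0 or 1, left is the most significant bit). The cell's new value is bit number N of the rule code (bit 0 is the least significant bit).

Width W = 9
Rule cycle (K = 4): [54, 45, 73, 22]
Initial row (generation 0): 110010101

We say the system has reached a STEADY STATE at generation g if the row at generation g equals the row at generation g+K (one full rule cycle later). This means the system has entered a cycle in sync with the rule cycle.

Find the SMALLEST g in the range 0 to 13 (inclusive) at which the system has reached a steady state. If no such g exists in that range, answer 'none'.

Gen 0: 110010101
Gen 1 (rule 54): 001111111
Gen 2 (rule 45): 101000000
Gen 3 (rule 73): 000011111
Gen 4 (rule 22): 000100000
Gen 5 (rule 54): 001110000
Gen 6 (rule 45): 101000111
Gen 7 (rule 73): 000010101
Gen 8 (rule 22): 000110101
Gen 9 (rule 54): 001001111
Gen 10 (rule 45): 101001000
Gen 11 (rule 73): 000000011
Gen 12 (rule 22): 000000100
Gen 13 (rule 54): 000001110
Gen 14 (rule 45): 111101000
Gen 15 (rule 73): 100100011
Gen 16 (rule 22): 111110100
Gen 17 (rule 54): 000001110

Answer: 13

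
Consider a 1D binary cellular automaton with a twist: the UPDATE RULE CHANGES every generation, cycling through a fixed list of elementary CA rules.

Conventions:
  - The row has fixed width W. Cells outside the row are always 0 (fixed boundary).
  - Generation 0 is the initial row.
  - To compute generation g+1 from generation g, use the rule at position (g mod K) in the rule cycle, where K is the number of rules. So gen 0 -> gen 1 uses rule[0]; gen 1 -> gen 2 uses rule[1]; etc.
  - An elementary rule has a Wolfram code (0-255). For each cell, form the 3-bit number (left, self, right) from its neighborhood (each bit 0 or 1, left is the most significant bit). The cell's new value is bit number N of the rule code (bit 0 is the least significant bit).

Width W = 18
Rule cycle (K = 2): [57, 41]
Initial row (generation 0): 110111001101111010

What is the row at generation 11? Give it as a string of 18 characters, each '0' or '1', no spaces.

Gen 0: 110111001101111010
Gen 1 (rule 57): 101100101011000101
Gen 2 (rule 41): 011000010110010010
Gen 3 (rule 57): 010111001101001001
Gen 4 (rule 41): 001100001010000000
Gen 5 (rule 57): 101011100101111111
Gen 6 (rule 41): 010110000011000000
Gen 7 (rule 57): 001101111010111111
Gen 8 (rule 41): 101011000101100000
Gen 9 (rule 57): 010110110011011111
Gen 10 (rule 41): 001101100010110000
Gen 11 (rule 57): 101011011001101111

Answer: 101011011001101111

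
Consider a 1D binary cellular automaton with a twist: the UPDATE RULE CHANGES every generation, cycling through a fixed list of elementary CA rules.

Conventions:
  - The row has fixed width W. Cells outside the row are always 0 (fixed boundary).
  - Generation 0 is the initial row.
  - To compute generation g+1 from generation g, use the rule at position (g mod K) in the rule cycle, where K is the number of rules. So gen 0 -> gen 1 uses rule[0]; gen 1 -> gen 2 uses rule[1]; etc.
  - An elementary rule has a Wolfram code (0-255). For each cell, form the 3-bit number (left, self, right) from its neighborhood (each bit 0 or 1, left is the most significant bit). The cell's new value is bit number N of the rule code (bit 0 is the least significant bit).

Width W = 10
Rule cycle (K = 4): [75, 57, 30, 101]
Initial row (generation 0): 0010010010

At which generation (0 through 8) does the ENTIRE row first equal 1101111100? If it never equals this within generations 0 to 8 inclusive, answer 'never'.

Answer: 5

Derivation:
Gen 0: 0010010010
Gen 1 (rule 75): 1100100100
Gen 2 (rule 57): 1010010011
Gen 3 (rule 30): 1011111110
Gen 4 (rule 101): 1100000010
Gen 5 (rule 75): 1101111100
Gen 6 (rule 57): 1011000011
Gen 7 (rule 30): 1010100110
Gen 8 (rule 101): 1111100010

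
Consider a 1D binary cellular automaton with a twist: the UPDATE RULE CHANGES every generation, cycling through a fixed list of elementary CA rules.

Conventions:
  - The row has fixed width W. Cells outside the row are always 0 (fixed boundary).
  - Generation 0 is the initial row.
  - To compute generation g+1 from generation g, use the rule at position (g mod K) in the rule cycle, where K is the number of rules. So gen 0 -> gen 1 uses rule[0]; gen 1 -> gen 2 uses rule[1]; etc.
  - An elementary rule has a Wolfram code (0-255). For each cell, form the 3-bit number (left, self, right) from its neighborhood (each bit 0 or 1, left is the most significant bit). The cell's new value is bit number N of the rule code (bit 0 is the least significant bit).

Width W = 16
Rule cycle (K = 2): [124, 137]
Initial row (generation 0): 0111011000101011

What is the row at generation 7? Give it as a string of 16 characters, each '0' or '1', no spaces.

Gen 0: 0111011000101011
Gen 1 (rule 124): 0101111100111111
Gen 2 (rule 137): 0001111000111110
Gen 3 (rule 124): 0001001100100011
Gen 4 (rule 137): 1100001000001010
Gen 5 (rule 124): 1110001100001111
Gen 6 (rule 137): 1100101001101110
Gen 7 (rule 124): 1110111101111011

Answer: 1110111101111011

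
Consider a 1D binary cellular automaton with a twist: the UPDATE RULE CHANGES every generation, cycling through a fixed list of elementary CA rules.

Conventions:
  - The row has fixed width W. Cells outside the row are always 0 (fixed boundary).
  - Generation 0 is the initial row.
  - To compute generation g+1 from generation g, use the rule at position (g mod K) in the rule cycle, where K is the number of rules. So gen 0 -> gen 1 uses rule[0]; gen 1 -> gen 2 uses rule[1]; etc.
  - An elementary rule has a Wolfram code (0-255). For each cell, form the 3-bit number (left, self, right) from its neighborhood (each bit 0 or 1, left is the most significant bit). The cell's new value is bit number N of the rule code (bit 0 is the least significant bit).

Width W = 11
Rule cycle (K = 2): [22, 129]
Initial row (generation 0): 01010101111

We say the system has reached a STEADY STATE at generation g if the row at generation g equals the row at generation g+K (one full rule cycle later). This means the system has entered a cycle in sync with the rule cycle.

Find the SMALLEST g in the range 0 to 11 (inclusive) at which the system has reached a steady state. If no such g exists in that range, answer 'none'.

Gen 0: 01010101111
Gen 1 (rule 22): 11010100000
Gen 2 (rule 129): 00000001111
Gen 3 (rule 22): 00000010000
Gen 4 (rule 129): 11111000111
Gen 5 (rule 22): 00000101000
Gen 6 (rule 129): 11110000011
Gen 7 (rule 22): 00001000100
Gen 8 (rule 129): 11100010001
Gen 9 (rule 22): 00010111011
Gen 10 (rule 129): 11000010000
Gen 11 (rule 22): 00100111000
Gen 12 (rule 129): 10000010011
Gen 13 (rule 22): 11000111100

Answer: none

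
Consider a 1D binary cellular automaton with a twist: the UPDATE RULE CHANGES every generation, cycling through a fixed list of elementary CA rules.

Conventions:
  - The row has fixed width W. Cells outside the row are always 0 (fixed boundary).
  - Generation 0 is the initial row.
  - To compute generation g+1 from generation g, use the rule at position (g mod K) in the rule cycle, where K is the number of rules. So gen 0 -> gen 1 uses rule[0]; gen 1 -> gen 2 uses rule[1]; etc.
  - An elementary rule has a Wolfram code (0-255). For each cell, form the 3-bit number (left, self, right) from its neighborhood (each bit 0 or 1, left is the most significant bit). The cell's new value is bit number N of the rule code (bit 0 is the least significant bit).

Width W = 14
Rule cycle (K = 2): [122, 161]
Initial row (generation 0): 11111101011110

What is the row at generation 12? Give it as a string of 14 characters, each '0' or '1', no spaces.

Gen 0: 11111101011110
Gen 1 (rule 122): 10000110110011
Gen 2 (rule 161): 00110001000000
Gen 3 (rule 122): 01111010100000
Gen 4 (rule 161): 00110101001111
Gen 5 (rule 122): 01111010111001
Gen 6 (rule 161): 00110101010000
Gen 7 (rule 122): 01111010101000
Gen 8 (rule 161): 00110101010011
Gen 9 (rule 122): 01111010101111
Gen 10 (rule 161): 00110101010110
Gen 11 (rule 122): 01111010101111
Gen 12 (rule 161): 00110101010110

Answer: 00110101010110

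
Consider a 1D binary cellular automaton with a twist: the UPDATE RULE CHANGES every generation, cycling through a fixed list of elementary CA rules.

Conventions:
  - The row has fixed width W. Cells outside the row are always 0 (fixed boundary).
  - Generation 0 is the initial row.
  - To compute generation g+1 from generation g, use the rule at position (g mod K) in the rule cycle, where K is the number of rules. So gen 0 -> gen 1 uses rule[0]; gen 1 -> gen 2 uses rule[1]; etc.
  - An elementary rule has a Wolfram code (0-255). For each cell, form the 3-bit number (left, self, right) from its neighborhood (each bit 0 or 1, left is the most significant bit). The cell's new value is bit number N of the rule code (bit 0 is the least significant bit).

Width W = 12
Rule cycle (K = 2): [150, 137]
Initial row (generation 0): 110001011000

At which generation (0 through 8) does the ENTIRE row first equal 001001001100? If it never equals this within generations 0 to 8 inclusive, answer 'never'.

Answer: never

Derivation:
Gen 0: 110001011000
Gen 1 (rule 150): 001011000100
Gen 2 (rule 137): 100010010001
Gen 3 (rule 150): 110111111011
Gen 4 (rule 137): 100111110010
Gen 5 (rule 150): 111011101111
Gen 6 (rule 137): 110011001110
Gen 7 (rule 150): 001100110101
Gen 8 (rule 137): 101000100000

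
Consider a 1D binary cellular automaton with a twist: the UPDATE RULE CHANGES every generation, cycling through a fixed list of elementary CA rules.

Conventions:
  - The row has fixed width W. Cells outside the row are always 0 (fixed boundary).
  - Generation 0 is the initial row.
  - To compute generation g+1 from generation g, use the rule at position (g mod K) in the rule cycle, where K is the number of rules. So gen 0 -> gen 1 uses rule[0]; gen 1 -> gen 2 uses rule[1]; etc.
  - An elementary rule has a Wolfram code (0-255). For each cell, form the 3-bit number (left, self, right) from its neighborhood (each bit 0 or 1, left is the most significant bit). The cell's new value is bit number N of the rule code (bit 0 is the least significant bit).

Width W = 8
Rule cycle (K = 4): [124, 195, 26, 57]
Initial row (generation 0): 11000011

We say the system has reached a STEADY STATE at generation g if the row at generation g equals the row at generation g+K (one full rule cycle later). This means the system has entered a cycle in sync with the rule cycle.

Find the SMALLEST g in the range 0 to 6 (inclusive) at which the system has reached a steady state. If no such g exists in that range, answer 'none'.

Answer: 3

Derivation:
Gen 0: 11000011
Gen 1 (rule 124): 11100011
Gen 2 (rule 195): 01101101
Gen 3 (rule 26): 11001000
Gen 4 (rule 57): 10100111
Gen 5 (rule 124): 11110101
Gen 6 (rule 195): 01110000
Gen 7 (rule 26): 11001000
Gen 8 (rule 57): 10100111
Gen 9 (rule 124): 11110101
Gen 10 (rule 195): 01110000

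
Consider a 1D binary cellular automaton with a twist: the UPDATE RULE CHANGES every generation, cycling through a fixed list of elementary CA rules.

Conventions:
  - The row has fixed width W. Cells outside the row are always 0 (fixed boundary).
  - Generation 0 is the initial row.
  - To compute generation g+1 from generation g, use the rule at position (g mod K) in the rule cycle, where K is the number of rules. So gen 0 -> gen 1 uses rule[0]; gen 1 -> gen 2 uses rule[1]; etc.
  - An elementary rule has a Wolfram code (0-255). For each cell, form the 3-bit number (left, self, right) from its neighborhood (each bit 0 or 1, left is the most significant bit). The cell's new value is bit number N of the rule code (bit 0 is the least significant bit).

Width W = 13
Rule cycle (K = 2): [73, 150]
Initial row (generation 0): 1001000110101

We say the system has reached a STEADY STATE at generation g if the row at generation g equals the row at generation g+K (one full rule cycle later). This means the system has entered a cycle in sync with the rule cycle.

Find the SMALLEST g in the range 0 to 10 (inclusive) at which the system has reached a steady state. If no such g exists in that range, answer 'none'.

Gen 0: 1001000110101
Gen 1 (rule 73): 0000010110000
Gen 2 (rule 150): 0000110001000
Gen 3 (rule 73): 1110110100011
Gen 4 (rule 150): 0100000110100
Gen 5 (rule 73): 0001110110001
Gen 6 (rule 150): 0010100001011
Gen 7 (rule 73): 1000001100011
Gen 8 (rule 150): 1100010010100
Gen 9 (rule 73): 1101000000001
Gen 10 (rule 150): 0001100000011
Gen 11 (rule 73): 1101101111011
Gen 12 (rule 150): 0000000110000

Answer: none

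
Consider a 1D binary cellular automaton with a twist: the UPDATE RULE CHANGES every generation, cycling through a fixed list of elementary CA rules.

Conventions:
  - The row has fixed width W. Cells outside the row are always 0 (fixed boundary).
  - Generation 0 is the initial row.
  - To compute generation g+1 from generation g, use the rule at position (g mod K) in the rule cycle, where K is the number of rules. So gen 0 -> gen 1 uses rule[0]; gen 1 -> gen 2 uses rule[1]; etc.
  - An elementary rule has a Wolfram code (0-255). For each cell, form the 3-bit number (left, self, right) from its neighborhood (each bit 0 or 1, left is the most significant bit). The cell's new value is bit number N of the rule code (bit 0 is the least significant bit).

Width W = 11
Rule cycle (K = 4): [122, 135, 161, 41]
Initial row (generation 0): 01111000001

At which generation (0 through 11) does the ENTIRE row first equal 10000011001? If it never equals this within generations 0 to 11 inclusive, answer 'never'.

Answer: 8

Derivation:
Gen 0: 01111000001
Gen 1 (rule 122): 11001100010
Gen 2 (rule 135): 00010001110
Gen 3 (rule 161): 11000100100
Gen 4 (rule 41): 10010000001
Gen 5 (rule 122): 01101000010
Gen 6 (rule 135): 10001011110
Gen 7 (rule 161): 00100101100
Gen 8 (rule 41): 10000011001
Gen 9 (rule 122): 01000111110
Gen 10 (rule 135): 11011011100
Gen 11 (rule 161): 00100101001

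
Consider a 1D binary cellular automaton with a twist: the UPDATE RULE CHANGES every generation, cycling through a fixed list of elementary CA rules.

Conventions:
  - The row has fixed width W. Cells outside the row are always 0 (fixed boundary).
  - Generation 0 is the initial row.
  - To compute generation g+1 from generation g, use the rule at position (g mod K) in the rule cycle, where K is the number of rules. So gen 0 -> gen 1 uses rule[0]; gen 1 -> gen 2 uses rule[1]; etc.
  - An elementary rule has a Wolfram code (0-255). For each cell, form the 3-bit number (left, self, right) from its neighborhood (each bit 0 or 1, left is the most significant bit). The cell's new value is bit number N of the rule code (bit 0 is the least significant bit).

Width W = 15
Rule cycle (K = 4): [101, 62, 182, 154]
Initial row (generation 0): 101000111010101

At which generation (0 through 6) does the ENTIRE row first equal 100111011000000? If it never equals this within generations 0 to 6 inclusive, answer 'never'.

Gen 0: 101000111010101
Gen 1 (rule 101): 111010001111111
Gen 2 (rule 62): 100111011000000
Gen 3 (rule 182): 111010100100000
Gen 4 (rule 154): 110000011010000
Gen 5 (rule 101): 010111001110111
Gen 6 (rule 62): 111100111001100

Answer: 2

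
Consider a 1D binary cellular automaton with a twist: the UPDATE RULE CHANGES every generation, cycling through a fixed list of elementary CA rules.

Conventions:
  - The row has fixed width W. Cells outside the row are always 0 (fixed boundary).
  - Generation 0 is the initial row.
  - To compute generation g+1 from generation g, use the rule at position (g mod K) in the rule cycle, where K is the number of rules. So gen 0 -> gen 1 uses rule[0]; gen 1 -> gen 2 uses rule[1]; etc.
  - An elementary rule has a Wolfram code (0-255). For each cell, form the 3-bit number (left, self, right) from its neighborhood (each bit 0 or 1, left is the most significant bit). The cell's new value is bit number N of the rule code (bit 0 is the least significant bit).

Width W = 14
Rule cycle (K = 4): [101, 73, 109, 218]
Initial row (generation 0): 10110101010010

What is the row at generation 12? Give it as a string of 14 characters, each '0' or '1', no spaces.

Gen 0: 10110101010010
Gen 1 (rule 101): 11011111110010
Gen 2 (rule 73): 11010000010000
Gen 3 (rule 109): 11110111010111
Gen 4 (rule 218): 11110111000111
Gen 5 (rule 101): 00011001010001
Gen 6 (rule 73): 11011000000100
Gen 7 (rule 109): 11111011110101
Gen 8 (rule 218): 11111011110000
Gen 9 (rule 101): 00001100010111
Gen 10 (rule 73): 11101101000101
Gen 11 (rule 109): 10111111010111
Gen 12 (rule 218): 00111111000111

Answer: 00111111000111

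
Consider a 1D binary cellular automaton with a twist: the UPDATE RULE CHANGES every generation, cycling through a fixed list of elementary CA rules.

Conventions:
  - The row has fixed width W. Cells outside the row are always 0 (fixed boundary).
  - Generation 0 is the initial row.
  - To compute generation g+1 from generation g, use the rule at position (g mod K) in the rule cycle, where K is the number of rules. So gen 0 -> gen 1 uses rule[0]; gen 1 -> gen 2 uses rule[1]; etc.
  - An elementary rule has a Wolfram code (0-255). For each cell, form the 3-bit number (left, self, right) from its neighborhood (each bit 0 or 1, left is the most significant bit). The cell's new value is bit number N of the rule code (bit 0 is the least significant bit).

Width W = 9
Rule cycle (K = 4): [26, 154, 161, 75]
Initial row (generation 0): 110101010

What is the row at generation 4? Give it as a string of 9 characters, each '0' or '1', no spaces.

Answer: 111101011

Derivation:
Gen 0: 110101010
Gen 1 (rule 26): 100000001
Gen 2 (rule 154): 010000010
Gen 3 (rule 161): 000111000
Gen 4 (rule 75): 111101011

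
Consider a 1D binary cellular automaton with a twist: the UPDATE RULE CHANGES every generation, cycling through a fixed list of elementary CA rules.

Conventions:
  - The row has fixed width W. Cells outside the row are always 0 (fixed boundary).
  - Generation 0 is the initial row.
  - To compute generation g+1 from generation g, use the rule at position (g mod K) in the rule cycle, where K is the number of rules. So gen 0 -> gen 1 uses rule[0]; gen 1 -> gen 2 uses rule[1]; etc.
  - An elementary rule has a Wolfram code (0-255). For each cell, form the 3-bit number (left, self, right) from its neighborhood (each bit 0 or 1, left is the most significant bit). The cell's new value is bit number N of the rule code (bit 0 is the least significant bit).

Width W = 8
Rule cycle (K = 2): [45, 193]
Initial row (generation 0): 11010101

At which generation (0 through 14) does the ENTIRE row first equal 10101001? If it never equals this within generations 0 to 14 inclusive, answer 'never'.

Gen 0: 11010101
Gen 1 (rule 45): 10111111
Gen 2 (rule 193): 00011111
Gen 3 (rule 45): 11010000
Gen 4 (rule 193): 01000111
Gen 5 (rule 45): 01010100
Gen 6 (rule 193): 00000001
Gen 7 (rule 45): 11111101
Gen 8 (rule 193): 01111100
Gen 9 (rule 45): 01000001
Gen 10 (rule 193): 00011100
Gen 11 (rule 45): 11010001
Gen 12 (rule 193): 01000100
Gen 13 (rule 45): 01010101
Gen 14 (rule 193): 00000000

Answer: never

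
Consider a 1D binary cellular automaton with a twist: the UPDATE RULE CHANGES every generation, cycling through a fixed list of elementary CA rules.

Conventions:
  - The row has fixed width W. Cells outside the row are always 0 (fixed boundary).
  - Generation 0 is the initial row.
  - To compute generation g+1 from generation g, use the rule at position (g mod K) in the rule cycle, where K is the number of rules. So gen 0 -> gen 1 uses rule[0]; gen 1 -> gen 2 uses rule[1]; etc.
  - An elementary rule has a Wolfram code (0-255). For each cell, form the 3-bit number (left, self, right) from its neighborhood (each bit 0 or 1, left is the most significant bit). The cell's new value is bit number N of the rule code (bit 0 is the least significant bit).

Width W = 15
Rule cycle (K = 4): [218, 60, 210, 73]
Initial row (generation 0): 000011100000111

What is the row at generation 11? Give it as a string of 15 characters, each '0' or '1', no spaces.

Gen 0: 000011100000111
Gen 1 (rule 218): 000111110001111
Gen 2 (rule 60): 000100001001000
Gen 3 (rule 210): 001010010110100
Gen 4 (rule 73): 100000000110001
Gen 5 (rule 218): 010000001111010
Gen 6 (rule 60): 011000001000111
Gen 7 (rule 210): 101100010101011
Gen 8 (rule 73): 001101000000011
Gen 9 (rule 218): 011100100000111
Gen 10 (rule 60): 010010110000100
Gen 11 (rule 210): 101100011001010

Answer: 101100011001010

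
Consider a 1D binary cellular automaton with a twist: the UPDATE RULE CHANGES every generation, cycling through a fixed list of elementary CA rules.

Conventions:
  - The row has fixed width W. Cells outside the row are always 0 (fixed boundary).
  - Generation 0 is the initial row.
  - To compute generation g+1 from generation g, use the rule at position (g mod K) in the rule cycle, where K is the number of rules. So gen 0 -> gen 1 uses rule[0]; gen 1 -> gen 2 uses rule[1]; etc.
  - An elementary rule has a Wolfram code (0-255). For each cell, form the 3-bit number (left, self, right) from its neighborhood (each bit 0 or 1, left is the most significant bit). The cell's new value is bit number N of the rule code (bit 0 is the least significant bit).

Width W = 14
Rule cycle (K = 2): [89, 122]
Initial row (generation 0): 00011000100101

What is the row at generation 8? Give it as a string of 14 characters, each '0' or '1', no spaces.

Answer: 00000000000010

Derivation:
Gen 0: 00011000100101
Gen 1 (rule 89): 11011110010000
Gen 2 (rule 122): 11110011101000
Gen 3 (rule 89): 10011010100111
Gen 4 (rule 122): 01111101011101
Gen 5 (rule 89): 01000100010100
Gen 6 (rule 122): 10101010101010
Gen 7 (rule 89): 00000000000001
Gen 8 (rule 122): 00000000000010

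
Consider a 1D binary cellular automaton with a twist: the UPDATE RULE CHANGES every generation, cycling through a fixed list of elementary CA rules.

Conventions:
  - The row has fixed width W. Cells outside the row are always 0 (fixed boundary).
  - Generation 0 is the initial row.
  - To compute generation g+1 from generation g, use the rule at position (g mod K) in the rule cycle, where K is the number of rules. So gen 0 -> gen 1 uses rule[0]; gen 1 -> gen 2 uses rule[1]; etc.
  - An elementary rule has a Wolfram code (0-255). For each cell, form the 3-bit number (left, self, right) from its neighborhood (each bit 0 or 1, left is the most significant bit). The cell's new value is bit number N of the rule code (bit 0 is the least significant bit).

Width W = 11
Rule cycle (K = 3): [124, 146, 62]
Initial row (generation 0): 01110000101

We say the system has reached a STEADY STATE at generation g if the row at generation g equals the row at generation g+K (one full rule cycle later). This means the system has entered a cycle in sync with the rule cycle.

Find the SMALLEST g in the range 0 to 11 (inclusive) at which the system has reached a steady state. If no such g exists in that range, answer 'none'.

Gen 0: 01110000101
Gen 1 (rule 124): 01011000111
Gen 2 (rule 146): 10000101010
Gen 3 (rule 62): 11001111111
Gen 4 (rule 124): 11101000001
Gen 5 (rule 146): 01000100010
Gen 6 (rule 62): 11101110111
Gen 7 (rule 124): 10111011101
Gen 8 (rule 146): 00010001000
Gen 9 (rule 62): 00111011100
Gen 10 (rule 124): 00101110110
Gen 11 (rule 146): 01000100001
Gen 12 (rule 62): 11101110011
Gen 13 (rule 124): 10111011011
Gen 14 (rule 146): 00010000000

Answer: none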